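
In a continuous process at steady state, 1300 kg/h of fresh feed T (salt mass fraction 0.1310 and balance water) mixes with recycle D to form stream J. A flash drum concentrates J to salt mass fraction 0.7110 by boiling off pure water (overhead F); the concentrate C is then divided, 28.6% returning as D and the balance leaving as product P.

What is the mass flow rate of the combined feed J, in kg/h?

Overall salt balance (none leaves overhead): salt in fresh feed = salt in product, i.e. 1300×0.131 = (1−0.286)·C·0.711.
C = 170.3/(0.711×0.714) = 335.46 kg/h.
Recycle D = 0.286×335.46 = 95.943 kg/h.
Combined feed J = 1300 + 95.943 = 1395.9 kg/h.

1396 kg/h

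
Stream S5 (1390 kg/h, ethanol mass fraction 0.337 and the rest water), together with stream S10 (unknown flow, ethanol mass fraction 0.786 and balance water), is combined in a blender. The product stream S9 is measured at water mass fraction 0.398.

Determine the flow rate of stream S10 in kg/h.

2002 kg/h

Let S10 be the unknown flow. Total out = 1390 + S10.
water balance: 921.57 + 0.214·S10 = 0.398·(1390 + S10)
(0.214 − 0.398)·S10 = 0.398×1390 − 921.57 = -368.35
S10 = -368.35 / -0.184 = 2001.9 kg/h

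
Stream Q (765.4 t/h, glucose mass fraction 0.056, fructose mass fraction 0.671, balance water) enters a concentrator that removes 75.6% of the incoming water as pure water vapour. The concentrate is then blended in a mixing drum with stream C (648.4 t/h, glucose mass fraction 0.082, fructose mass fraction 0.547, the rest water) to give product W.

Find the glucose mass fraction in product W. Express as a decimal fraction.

Vapour removed = 0.756×0.273×765.4 = 157.97 t/h; concentrate = 607.43 t/h.
glucose reaching the mixer = 42.862 (from concentrate) + 648.4×0.082 = 96.031 t/h.
Product flow = 607.43 + 648.4 = 1255.8 t/h; glucose fraction = 0.076.

0.076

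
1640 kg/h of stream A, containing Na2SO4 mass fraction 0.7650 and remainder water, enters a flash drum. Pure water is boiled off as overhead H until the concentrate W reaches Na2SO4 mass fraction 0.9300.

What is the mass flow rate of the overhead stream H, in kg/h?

Na2SO4 is conserved: 1640×0.765 = 1254.6 kg/h all reports to the concentrate.
Concentrate = 1254.6/(target fraction) = 1349 kg/h.
Overhead = 1640 − 1349 = 290.97 kg/h.

291 kg/h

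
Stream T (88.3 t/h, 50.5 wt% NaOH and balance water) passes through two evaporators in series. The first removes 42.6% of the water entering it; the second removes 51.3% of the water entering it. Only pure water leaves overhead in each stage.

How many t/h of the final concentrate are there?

water in feed = 88.3×0.495 = 43.709 t/h.
After stage 1: water left = (1−0.426)×43.709 = 25.089; stream total = 69.68 t/h.
After stage 2: water left = (1−0.513)×25.089 = 12.218; final concentrate = 56.81 t/h.

56.81 t/h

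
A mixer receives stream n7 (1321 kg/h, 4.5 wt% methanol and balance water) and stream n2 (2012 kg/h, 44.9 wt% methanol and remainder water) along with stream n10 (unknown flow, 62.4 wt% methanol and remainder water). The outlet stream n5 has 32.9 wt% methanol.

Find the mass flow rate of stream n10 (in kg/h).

453.3 kg/h

Let n10 be the unknown flow. Total out = 3333 + n10.
methanol balance: 962.83 + 0.624·n10 = 0.329·(3333 + n10)
(0.624 − 0.329)·n10 = 0.329×3333 − 962.83 = 133.72
n10 = 133.72 / 0.295 = 453.3 kg/h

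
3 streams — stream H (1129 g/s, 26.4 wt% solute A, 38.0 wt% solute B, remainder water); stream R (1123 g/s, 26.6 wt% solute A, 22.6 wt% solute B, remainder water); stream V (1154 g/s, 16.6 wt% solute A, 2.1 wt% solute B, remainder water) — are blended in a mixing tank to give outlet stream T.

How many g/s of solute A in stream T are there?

788.3 g/s

solute A out = solute A in = 1129×0.264 + 1123×0.266 + 1154×0.166 = 788.34 g/s.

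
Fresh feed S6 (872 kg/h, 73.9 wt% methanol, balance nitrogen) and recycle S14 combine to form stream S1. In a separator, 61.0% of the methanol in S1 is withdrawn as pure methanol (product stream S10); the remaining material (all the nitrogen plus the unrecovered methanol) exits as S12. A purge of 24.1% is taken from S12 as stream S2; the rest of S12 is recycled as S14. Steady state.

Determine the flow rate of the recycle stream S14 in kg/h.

nitrogen enters only via S6 and leaves only via the purge: 872×0.261 = 0.241×(nitrogen in S12), and the separator passes all nitrogen, so nitrogen in S1 = nitrogen in S12 = 944.37 kg/h.
methanol in S1: m_A = 872×0.739 + (1−0.241)·(1−0.610)·m_A, so m_A = 644.41/0.7040 = 915.37 kg/h.
S12 = (1−0.610)×915.37 + 944.37 = 1301.4 kg/h.
Recycle S14 = (1−0.241)×1301.4 = 987.73 kg/h.

987.7 kg/h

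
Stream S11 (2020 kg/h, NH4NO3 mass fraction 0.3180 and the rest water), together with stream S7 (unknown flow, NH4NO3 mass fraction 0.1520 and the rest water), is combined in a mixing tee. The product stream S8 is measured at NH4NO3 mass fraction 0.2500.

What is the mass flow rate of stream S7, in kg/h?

1402 kg/h

Let S7 be the unknown flow. Total out = 2020 + S7.
NH4NO3 balance: 642.36 + 0.152·S7 = 0.250·(2020 + S7)
(0.152 − 0.250)·S7 = 0.250×2020 − 642.36 = -137.36
S7 = -137.36 / -0.098 = 1401.6 kg/h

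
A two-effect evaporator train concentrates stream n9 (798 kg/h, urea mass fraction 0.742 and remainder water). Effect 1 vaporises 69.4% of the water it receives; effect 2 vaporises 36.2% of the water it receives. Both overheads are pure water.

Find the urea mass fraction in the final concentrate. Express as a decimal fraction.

water in feed = 798×0.258 = 205.88 kg/h.
After stage 1: water left = (1−0.694)×205.88 = 63.001; stream total = 655.12 kg/h.
After stage 2: water left = (1−0.362)×63.001 = 40.194; final concentrate = 632.31 kg/h.
urea fraction = 592.12/632.31 = 0.936.

0.936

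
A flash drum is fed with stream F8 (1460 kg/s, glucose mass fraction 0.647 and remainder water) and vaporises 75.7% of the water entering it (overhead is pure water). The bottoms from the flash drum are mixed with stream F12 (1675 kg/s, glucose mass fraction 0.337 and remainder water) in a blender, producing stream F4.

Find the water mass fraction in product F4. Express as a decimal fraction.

Vapour removed = 0.757×0.353×1460 = 390.14 kg/s; concentrate = 1069.9 kg/s.
water reaching the mixer = 125.24 (from concentrate) + 1675×0.663 = 1235.8 kg/s.
Product flow = 1069.9 + 1675 = 2744.9 kg/s; water fraction = 0.450.

0.450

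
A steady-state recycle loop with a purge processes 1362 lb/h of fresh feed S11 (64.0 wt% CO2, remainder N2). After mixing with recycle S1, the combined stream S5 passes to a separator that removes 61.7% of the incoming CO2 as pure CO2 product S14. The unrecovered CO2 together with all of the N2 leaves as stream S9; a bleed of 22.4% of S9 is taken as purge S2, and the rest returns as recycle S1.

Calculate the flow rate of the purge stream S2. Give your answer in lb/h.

N2 enters only via S11 and leaves only via the purge: 1362×0.360 = 0.224×(N2 in S9), and the separator passes all N2, so N2 in S5 = N2 in S9 = 2188.9 lb/h.
CO2 in S5: m_A = 1362×0.640 + (1−0.224)·(1−0.617)·m_A, so m_A = 871.68/0.7028 = 1240.3 lb/h.
S9 = (1−0.617)×1240.3 + 2188.9 = 2664 lb/h.
Purge S2 = 0.224×2664 = 596.73 lb/h.

596.7 lb/h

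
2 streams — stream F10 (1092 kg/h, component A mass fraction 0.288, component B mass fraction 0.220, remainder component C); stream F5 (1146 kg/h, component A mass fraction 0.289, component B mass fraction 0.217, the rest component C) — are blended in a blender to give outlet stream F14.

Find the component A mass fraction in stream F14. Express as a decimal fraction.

Total flow out = 1092 + 1146 = 2238 kg/h.
component A in = 1092×0.288 + 1146×0.289 = 645.69 kg/h.
component A mass fraction in F14 = 645.69/2238 = 0.289.

0.289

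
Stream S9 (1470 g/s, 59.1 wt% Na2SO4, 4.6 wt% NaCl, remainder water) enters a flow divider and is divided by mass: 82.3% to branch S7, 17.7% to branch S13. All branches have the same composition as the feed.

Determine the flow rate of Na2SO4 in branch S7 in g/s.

Branch S7 total = 0.823×1470 = 1209.8 g/s.
Na2SO4 in S7 = 0.591×1209.8 = 715 g/s.

715 g/s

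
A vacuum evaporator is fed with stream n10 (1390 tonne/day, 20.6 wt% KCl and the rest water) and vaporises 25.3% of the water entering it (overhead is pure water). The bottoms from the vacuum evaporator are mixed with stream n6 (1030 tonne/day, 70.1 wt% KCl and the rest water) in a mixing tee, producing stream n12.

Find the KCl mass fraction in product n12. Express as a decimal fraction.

0.471

Vapour removed = 0.253×0.794×1390 = 279.23 tonne/day; concentrate = 1110.8 tonne/day.
KCl reaching the mixer = 286.34 (from concentrate) + 1030×0.701 = 1008.4 tonne/day.
Product flow = 1110.8 + 1030 = 2140.8 tonne/day; KCl fraction = 0.471.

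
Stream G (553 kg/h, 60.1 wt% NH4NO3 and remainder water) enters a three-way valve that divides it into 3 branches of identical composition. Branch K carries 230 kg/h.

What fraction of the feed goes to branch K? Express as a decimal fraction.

Fraction to K = 230/553 = 0.4159.

0.416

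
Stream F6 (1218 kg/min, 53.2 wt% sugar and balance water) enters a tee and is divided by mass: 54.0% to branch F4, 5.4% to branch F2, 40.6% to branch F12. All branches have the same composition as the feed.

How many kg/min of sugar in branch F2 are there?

Branch F2 total = 0.054×1218 = 65.772 kg/min.
sugar in F2 = 0.532×65.772 = 34.991 kg/min.

34.99 kg/min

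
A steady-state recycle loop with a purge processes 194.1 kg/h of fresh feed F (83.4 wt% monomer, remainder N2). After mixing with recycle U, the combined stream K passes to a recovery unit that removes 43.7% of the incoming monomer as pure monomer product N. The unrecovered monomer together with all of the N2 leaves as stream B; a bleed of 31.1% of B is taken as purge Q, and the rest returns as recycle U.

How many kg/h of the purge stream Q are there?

78.53 kg/h

N2 enters only via F and leaves only via the purge: 194.1×0.166 = 0.311×(N2 in B), and the recovery unit passes all N2, so N2 in K = N2 in B = 103.6 kg/h.
monomer in K: m_A = 194.1×0.834 + (1−0.311)·(1−0.437)·m_A, so m_A = 161.88/0.6121 = 264.47 kg/h.
B = (1−0.437)×264.47 + 103.6 = 252.5 kg/h.
Purge Q = 0.311×252.5 = 78.527 kg/h.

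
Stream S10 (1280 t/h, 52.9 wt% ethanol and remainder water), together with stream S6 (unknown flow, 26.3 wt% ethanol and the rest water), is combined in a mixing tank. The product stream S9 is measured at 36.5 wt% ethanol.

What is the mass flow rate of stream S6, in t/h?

Let S6 be the unknown flow. Total out = 1280 + S6.
ethanol balance: 677.12 + 0.263·S6 = 0.365·(1280 + S6)
(0.263 − 0.365)·S6 = 0.365×1280 − 677.12 = -209.92
S6 = -209.92 / -0.102 = 2058 t/h

2058 t/h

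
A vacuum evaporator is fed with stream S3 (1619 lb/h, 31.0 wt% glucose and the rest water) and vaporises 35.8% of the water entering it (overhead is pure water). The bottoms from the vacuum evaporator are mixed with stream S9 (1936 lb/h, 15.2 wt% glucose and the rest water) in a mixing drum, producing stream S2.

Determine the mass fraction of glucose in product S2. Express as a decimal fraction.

0.2523

Vapour removed = 0.358×0.690×1619 = 399.93 lb/h; concentrate = 1219.1 lb/h.
glucose reaching the mixer = 501.89 (from concentrate) + 1936×0.152 = 796.16 lb/h.
Product flow = 1219.1 + 1936 = 3155.1 lb/h; glucose fraction = 0.2523.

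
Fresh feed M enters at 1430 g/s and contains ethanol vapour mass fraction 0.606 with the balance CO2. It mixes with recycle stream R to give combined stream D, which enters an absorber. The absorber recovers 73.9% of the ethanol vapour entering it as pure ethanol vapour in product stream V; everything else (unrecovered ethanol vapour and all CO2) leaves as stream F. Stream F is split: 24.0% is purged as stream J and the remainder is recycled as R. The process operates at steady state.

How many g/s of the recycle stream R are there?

CO2 enters only via M and leaves only via the purge: 1430×0.394 = 0.240×(CO2 in F), and the absorber passes all CO2, so CO2 in D = CO2 in F = 2347.6 g/s.
ethanol vapour in D: m_A = 1430×0.606 + (1−0.240)·(1−0.739)·m_A, so m_A = 866.58/0.8016 = 1081 g/s.
F = (1−0.739)×1081 + 2347.6 = 2629.7 g/s.
Recycle R = (1−0.240)×2629.7 = 1998.6 g/s.

1999 g/s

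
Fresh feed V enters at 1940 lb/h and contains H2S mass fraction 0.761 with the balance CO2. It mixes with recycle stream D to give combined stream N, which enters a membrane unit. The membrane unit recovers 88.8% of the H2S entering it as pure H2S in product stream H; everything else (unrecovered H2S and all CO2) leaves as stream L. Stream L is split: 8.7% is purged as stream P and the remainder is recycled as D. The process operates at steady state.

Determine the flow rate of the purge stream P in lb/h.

479.7 lb/h

CO2 enters only via V and leaves only via the purge: 1940×0.239 = 0.087×(CO2 in L), and the membrane unit passes all CO2, so CO2 in N = CO2 in L = 5329.4 lb/h.
H2S in N: m_A = 1940×0.761 + (1−0.087)·(1−0.888)·m_A, so m_A = 1476.3/0.8977 = 1644.5 lb/h.
L = (1−0.888)×1644.5 + 5329.4 = 5513.6 lb/h.
Purge P = 0.087×5513.6 = 479.68 lb/h.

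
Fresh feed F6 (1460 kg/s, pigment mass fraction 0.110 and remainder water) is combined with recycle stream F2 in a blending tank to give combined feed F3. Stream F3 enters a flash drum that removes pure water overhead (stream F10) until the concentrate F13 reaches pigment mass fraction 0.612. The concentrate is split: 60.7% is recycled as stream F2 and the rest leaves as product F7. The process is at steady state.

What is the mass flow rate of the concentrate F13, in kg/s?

Overall pigment balance (none leaves overhead): pigment in fresh feed = pigment in product, i.e. 1460×0.110 = (1−0.607)·F13·0.612.
F13 = 160.6/(0.612×0.393) = 667.73 kg/s.

667.7 kg/s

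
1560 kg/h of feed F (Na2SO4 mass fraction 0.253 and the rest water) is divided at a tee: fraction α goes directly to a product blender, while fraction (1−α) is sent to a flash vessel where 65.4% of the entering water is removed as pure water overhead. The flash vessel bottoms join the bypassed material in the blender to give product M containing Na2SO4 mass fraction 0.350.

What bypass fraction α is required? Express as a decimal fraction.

0.433

All 1560×0.253 = 394.68 kg/h of Na2SO4 reaches M, so M = 394.68/0.350 = 1127.7 kg/h and vapour = 432.34 kg/h.
The evaporator receives (1−α)·1560 of feed at 0.747 water and removes 0.654 of that water:
0.654×0.747×(1−α)×1560 = 432.34
(1−α) = 432.34/762.12 = 0.5673;  α = 0.4327.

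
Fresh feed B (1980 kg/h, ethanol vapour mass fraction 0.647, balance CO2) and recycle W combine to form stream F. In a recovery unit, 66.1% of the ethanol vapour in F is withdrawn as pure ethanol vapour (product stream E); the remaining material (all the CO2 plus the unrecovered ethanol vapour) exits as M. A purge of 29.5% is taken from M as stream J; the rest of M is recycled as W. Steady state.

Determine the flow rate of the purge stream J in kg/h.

CO2 enters only via B and leaves only via the purge: 1980×0.353 = 0.295×(CO2 in M), and the recovery unit passes all CO2, so CO2 in F = CO2 in M = 2369.3 kg/h.
ethanol vapour in F: m_A = 1980×0.647 + (1−0.295)·(1−0.661)·m_A, so m_A = 1281.1/0.7610 = 1683.4 kg/h.
M = (1−0.661)×1683.4 + 2369.3 = 2940 kg/h.
Purge J = 0.295×2940 = 867.29 kg/h.

867.3 kg/h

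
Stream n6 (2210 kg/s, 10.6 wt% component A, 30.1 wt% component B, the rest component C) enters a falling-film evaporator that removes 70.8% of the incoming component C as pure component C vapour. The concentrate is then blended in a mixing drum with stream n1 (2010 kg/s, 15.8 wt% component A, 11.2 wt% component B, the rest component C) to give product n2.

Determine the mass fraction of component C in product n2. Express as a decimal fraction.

Vapour removed = 0.708×0.593×2210 = 927.86 kg/s; concentrate = 1282.1 kg/s.
component C reaching the mixer = 382.67 (from concentrate) + 2010×0.730 = 1850 kg/s.
Product flow = 1282.1 + 2010 = 3292.1 kg/s; component C fraction = 0.562.

0.562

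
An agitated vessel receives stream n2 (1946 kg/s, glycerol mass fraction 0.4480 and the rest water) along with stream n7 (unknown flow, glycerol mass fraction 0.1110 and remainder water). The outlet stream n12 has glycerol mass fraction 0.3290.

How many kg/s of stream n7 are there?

1062 kg/s

Let n7 be the unknown flow. Total out = 1946 + n7.
glycerol balance: 871.81 + 0.111·n7 = 0.329·(1946 + n7)
(0.111 − 0.329)·n7 = 0.329×1946 − 871.81 = -231.57
n7 = -231.57 / -0.218 = 1062.3 kg/s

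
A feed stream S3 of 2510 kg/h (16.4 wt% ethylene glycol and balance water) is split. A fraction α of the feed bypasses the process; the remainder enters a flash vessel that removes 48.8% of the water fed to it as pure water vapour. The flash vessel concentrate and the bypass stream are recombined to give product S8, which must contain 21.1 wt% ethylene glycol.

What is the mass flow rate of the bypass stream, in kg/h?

All 2510×0.164 = 411.64 kg/h of ethylene glycol reaches S8, so S8 = 411.64/0.211 = 1950.9 kg/h and vapour = 559.1 kg/h.
The evaporator receives (1−α)·2510 of feed at 0.836 water and removes 0.488 of that water:
0.488×0.836×(1−α)×2510 = 559.1
(1−α) = 559.1/1024 = 0.5460;  α = 0.4540.
Bypass flow = 0.4540×2510 = 1139.6 kg/h.

1140 kg/h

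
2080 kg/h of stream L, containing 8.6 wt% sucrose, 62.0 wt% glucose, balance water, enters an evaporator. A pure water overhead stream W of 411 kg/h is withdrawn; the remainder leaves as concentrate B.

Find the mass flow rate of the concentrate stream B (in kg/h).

Concentrate = 2080 − 411 = 1669 kg/h.

1669 kg/h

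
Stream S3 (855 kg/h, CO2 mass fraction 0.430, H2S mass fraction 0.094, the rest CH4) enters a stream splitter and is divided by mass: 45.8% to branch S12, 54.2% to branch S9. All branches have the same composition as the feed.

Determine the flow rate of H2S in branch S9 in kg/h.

43.56 kg/h

Branch S9 total = 0.542×855 = 463.41 kg/h.
H2S in S9 = 0.094×463.41 = 43.561 kg/h.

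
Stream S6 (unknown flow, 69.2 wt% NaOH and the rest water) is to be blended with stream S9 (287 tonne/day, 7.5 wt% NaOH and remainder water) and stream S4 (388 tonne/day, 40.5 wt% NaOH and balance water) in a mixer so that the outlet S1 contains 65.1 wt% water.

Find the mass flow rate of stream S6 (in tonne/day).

Let S6 be the unknown flow. Total out = 675 + S6.
water balance: 496.34 + 0.308·S6 = 0.651·(675 + S6)
(0.308 − 0.651)·S6 = 0.651×675 − 496.34 = -56.91
S6 = -56.91 / -0.343 = 165.92 tonne/day

165.9 tonne/day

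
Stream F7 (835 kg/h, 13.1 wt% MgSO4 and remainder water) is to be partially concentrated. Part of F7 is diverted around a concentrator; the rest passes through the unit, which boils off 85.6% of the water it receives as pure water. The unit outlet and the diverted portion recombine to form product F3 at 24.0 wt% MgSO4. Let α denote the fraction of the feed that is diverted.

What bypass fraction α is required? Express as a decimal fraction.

0.389

All 835×0.131 = 109.39 kg/h of MgSO4 reaches F3, so F3 = 109.39/0.240 = 455.77 kg/h and vapour = 379.23 kg/h.
The evaporator receives (1−α)·835 of feed at 0.869 water and removes 0.856 of that water:
0.856×0.869×(1−α)×835 = 379.23
(1−α) = 379.23/621.13 = 0.6106;  α = 0.3894.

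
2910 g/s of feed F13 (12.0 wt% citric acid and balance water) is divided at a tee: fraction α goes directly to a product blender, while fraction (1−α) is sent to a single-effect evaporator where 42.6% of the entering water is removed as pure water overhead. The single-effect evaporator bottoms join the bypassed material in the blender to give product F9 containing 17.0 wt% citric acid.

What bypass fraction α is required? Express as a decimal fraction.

All 2910×0.120 = 349.2 g/s of citric acid reaches F9, so F9 = 349.2/0.170 = 2054.1 g/s and vapour = 855.88 g/s.
The evaporator receives (1−α)·2910 of feed at 0.880 water and removes 0.426 of that water:
0.426×0.880×(1−α)×2910 = 855.88
(1−α) = 855.88/1090.9 = 0.7846;  α = 0.2154.

0.215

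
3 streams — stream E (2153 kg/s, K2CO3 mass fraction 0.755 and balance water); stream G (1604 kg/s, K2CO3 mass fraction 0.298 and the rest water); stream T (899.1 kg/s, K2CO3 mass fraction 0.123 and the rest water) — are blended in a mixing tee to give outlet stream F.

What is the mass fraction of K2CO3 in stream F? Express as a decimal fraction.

0.476

Total flow out = 2153 + 1604 + 899.1 = 4656.1 kg/s.
K2CO3 in = 2153×0.755 + 1604×0.298 + 899.1×0.123 = 2214.1 kg/s.
K2CO3 mass fraction in F = 2214.1/4656.1 = 0.476.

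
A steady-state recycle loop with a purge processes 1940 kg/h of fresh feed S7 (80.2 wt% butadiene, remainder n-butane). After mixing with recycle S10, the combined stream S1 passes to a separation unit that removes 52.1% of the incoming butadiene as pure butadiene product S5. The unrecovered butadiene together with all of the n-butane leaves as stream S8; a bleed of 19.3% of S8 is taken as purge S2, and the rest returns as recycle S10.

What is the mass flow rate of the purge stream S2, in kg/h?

n-butane enters only via S7 and leaves only via the purge: 1940×0.198 = 0.193×(n-butane in S8), and the separation unit passes all n-butane, so n-butane in S1 = n-butane in S8 = 1990.3 kg/h.
butadiene in S1: m_A = 1940×0.802 + (1−0.193)·(1−0.521)·m_A, so m_A = 1555.9/0.6134 = 2536.3 kg/h.
S8 = (1−0.521)×2536.3 + 1990.3 = 3205.1 kg/h.
Purge S2 = 0.193×3205.1 = 618.59 kg/h.

618.6 kg/h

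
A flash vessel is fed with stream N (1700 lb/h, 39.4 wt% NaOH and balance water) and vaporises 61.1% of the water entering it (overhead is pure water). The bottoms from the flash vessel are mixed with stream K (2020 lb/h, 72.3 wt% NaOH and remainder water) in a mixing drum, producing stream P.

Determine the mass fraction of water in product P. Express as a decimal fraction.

Vapour removed = 0.611×0.606×1700 = 629.45 lb/h; concentrate = 1070.5 lb/h.
water reaching the mixer = 400.75 (from concentrate) + 2020×0.277 = 960.29 lb/h.
Product flow = 1070.5 + 2020 = 3090.5 lb/h; water fraction = 0.311.

0.311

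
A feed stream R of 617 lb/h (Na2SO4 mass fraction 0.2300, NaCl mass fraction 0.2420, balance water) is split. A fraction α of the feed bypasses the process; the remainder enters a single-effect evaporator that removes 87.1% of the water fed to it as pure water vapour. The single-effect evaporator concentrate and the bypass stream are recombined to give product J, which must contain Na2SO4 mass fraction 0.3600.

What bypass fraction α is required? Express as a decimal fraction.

0.215

All 617×0.230 = 141.91 lb/h of Na2SO4 reaches J, so J = 141.91/0.360 = 394.19 lb/h and vapour = 222.81 lb/h.
The evaporator receives (1−α)·617 of feed at 0.528 water and removes 0.871 of that water:
0.871×0.528×(1−α)×617 = 222.81
(1−α) = 222.81/283.75 = 0.7852;  α = 0.2148.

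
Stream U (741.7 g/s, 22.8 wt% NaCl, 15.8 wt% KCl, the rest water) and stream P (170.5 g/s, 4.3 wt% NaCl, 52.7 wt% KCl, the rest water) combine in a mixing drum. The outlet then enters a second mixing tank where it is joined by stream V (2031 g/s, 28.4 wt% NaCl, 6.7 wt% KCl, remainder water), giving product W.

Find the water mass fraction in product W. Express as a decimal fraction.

0.627

Overall, product flow = 2943.2 g/s.
water in = 741.7×0.614 + 170.5×0.430 + 2031×0.649 = 1846.8 g/s.
water fraction in W = 0.627.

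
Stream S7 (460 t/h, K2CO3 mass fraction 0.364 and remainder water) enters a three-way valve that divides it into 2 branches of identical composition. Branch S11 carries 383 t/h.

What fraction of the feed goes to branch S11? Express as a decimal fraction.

Fraction to S11 = 383/460 = 0.8326.

0.833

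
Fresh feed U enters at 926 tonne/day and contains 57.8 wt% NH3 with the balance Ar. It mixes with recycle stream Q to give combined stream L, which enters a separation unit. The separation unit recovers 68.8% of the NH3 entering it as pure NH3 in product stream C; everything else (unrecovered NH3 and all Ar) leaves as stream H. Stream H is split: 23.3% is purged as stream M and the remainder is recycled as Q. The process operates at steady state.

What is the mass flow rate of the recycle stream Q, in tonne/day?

1455 tonne/day

Ar enters only via U and leaves only via the purge: 926×0.422 = 0.233×(Ar in H), and the separation unit passes all Ar, so Ar in L = Ar in H = 1677.1 tonne/day.
NH3 in L: m_A = 926×0.578 + (1−0.233)·(1−0.688)·m_A, so m_A = 535.23/0.7607 = 703.6 tonne/day.
H = (1−0.688)×703.6 + 1677.1 = 1896.7 tonne/day.
Recycle Q = (1−0.233)×1896.7 = 1454.7 tonne/day.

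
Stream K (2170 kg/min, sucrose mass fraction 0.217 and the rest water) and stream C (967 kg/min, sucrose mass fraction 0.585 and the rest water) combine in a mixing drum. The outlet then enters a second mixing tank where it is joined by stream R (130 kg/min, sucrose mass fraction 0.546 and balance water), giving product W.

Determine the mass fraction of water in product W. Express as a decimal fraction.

Overall, product flow = 3267 kg/min.
water in = 2170×0.783 + 967×0.415 + 130×0.454 = 2159.4 kg/min.
water fraction in W = 0.661.

0.661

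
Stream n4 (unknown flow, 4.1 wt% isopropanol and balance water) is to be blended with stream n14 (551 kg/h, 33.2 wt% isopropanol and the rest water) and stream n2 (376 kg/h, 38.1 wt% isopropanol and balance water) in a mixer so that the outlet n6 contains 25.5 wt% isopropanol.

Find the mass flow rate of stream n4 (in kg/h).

Let n4 be the unknown flow. Total out = 927 + n4.
isopropanol balance: 326.19 + 0.041·n4 = 0.255·(927 + n4)
(0.041 − 0.255)·n4 = 0.255×927 − 326.19 = -89.803
n4 = -89.803 / -0.214 = 419.64 kg/h

419.6 kg/h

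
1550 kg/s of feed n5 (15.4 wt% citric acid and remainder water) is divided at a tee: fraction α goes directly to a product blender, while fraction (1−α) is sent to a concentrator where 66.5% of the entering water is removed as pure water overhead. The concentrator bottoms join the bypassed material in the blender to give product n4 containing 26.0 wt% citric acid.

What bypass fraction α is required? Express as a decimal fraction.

All 1550×0.154 = 238.7 kg/s of citric acid reaches n4, so n4 = 238.7/0.260 = 918.08 kg/s and vapour = 631.92 kg/s.
The evaporator receives (1−α)·1550 of feed at 0.846 water and removes 0.665 of that water:
0.665×0.846×(1−α)×1550 = 631.92
(1−α) = 631.92/872.01 = 0.7247;  α = 0.2753.

0.275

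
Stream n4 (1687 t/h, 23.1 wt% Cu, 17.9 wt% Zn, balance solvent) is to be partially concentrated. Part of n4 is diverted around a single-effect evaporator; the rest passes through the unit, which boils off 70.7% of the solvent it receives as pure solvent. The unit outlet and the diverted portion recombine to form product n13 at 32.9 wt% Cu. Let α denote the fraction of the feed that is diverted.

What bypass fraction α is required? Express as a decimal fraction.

0.286

All 1687×0.231 = 389.7 t/h of Cu reaches n13, so n13 = 389.7/0.329 = 1184.5 t/h and vapour = 502.51 t/h.
The evaporator receives (1−α)·1687 of feed at 0.590 solvent and removes 0.707 of that solvent:
0.707×0.590×(1−α)×1687 = 502.51
(1−α) = 502.51/703.7 = 0.7141;  α = 0.2859.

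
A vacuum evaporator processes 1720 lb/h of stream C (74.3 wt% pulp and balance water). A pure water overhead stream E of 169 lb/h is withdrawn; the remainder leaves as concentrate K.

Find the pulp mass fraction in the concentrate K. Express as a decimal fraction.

pulp is not removed: 1720×0.743 = 1278 lb/h of pulp enters K.
Concentrate = 1720 − 169 = 1551 lb/h.
Mass fraction = 1278/1551 = 0.8240.

0.8240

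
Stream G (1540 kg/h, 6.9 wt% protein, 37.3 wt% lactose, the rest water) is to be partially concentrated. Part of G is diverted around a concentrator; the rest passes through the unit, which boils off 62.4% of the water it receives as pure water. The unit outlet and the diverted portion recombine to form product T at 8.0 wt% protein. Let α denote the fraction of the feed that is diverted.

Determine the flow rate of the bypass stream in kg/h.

931.9 kg/h

All 1540×0.069 = 106.26 kg/h of protein reaches T, so T = 106.26/0.080 = 1328.2 kg/h and vapour = 211.75 kg/h.
The evaporator receives (1−α)·1540 of feed at 0.558 water and removes 0.624 of that water:
0.624×0.558×(1−α)×1540 = 211.75
(1−α) = 211.75/536.22 = 0.3949;  α = 0.6051.
Bypass flow = 0.6051×1540 = 931.86 kg/h.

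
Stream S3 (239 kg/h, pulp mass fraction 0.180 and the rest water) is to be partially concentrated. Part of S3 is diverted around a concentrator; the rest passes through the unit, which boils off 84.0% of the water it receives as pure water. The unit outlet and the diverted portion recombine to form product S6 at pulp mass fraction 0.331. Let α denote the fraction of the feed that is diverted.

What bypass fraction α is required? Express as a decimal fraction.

0.338

All 239×0.180 = 43.02 kg/h of pulp reaches S6, so S6 = 43.02/0.331 = 129.97 kg/h and vapour = 109.03 kg/h.
The evaporator receives (1−α)·239 of feed at 0.820 water and removes 0.840 of that water:
0.840×0.820×(1−α)×239 = 109.03
(1−α) = 109.03/164.62 = 0.6623;  α = 0.3377.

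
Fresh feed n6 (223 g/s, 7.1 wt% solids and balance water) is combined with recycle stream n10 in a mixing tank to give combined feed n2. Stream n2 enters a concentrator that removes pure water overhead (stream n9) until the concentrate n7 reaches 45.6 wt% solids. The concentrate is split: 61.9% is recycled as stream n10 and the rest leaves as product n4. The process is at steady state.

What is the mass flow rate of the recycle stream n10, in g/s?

56.41 g/s

Overall solids balance (none leaves overhead): solids in fresh feed = solids in product, i.e. 223×0.071 = (1−0.619)·n7·0.456.
n7 = 15.833/(0.456×0.381) = 91.133 g/s.
Recycle n10 = 0.619×91.133 = 56.411 g/s.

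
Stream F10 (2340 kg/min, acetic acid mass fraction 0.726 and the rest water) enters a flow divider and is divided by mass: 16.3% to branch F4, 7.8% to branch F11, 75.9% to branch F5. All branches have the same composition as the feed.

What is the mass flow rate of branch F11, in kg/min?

Branch F11 flow = 0.078×2340 = 182.52 kg/min.

182.5 kg/min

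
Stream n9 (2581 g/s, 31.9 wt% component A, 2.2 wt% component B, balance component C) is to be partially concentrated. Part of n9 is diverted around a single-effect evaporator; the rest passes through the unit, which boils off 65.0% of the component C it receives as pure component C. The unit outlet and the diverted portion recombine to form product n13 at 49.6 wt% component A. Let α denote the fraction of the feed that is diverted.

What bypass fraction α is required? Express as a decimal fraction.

0.167

All 2581×0.319 = 823.34 g/s of component A reaches n13, so n13 = 823.34/0.496 = 1660 g/s and vapour = 921.04 g/s.
The evaporator receives (1−α)·2581 of feed at 0.659 component C and removes 0.650 of that component C:
0.650×0.659×(1−α)×2581 = 921.04
(1−α) = 921.04/1105.6 = 0.8331;  α = 0.1669.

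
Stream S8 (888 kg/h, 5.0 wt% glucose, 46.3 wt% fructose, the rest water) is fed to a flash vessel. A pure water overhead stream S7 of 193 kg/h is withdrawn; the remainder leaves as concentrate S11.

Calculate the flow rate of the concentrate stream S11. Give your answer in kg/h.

Concentrate = 888 − 193 = 695 kg/h.

695 kg/h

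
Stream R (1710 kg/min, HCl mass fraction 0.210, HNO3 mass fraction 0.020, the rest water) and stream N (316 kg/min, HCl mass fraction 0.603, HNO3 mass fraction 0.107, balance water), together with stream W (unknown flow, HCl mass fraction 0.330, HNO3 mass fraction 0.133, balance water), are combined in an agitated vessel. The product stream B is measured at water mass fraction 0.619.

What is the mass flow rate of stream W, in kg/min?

Let W be the unknown flow. Total out = 2026 + W.
water balance: 1408.3 + 0.537·W = 0.619·(2026 + W)
(0.537 − 0.619)·W = 0.619×2026 − 1408.3 = -154.25
W = -154.25 / -0.082 = 1881 kg/min

1881 kg/min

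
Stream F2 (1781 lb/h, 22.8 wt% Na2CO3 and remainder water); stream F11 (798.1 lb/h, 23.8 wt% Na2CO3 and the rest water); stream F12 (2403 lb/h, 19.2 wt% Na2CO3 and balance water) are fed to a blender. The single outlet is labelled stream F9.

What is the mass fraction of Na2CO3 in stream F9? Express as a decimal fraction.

Total flow out = 1781 + 798.1 + 2403 = 4982.1 lb/h.
Na2CO3 in = 1781×0.228 + 798.1×0.238 + 2403×0.192 = 1057.4 lb/h.
Na2CO3 mass fraction in F9 = 1057.4/4982.1 = 0.212.

0.212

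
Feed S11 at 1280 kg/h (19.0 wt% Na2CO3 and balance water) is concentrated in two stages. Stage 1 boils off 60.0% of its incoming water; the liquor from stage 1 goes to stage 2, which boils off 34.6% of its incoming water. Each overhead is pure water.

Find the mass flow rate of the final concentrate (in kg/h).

water in feed = 1280×0.810 = 1036.8 kg/h.
After stage 1: water left = (1−0.600)×1036.8 = 414.72; stream total = 657.92 kg/h.
After stage 2: water left = (1−0.346)×414.72 = 271.23; final concentrate = 514.43 kg/h.

514.4 kg/h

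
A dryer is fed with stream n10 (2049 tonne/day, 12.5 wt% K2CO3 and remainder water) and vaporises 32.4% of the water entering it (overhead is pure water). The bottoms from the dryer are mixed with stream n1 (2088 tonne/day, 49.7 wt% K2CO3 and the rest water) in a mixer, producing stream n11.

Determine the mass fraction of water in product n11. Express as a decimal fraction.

Vapour removed = 0.324×0.875×2049 = 580.89 tonne/day; concentrate = 1468.1 tonne/day.
water reaching the mixer = 1212 (from concentrate) + 2088×0.503 = 2262.2 tonne/day.
Product flow = 1468.1 + 2088 = 3556.1 tonne/day; water fraction = 0.6362.

0.6362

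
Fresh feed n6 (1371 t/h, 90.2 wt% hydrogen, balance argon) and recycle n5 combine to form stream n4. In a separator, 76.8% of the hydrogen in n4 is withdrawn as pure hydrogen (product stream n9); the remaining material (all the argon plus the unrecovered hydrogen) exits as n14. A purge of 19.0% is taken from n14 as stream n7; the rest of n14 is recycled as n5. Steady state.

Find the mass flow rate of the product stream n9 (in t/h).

1170 t/h

hydrogen in n4: m_A = 1371×0.902 + (1−0.190)·(1−0.768)·m_A, so m_A = 1236.6/0.8121 = 1522.8 t/h.
Product n9 = 0.768×1522.8 = 1169.5 t/h.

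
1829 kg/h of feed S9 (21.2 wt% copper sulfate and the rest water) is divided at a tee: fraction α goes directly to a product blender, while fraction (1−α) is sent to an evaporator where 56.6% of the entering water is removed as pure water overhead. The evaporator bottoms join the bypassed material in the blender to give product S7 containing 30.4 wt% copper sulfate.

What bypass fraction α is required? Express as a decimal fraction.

All 1829×0.212 = 387.75 kg/h of copper sulfate reaches S7, so S7 = 387.75/0.304 = 1275.5 kg/h and vapour = 553.51 kg/h.
The evaporator receives (1−α)·1829 of feed at 0.788 water and removes 0.566 of that water:
0.566×0.788×(1−α)×1829 = 553.51
(1−α) = 553.51/815.75 = 0.6785;  α = 0.3215.

0.321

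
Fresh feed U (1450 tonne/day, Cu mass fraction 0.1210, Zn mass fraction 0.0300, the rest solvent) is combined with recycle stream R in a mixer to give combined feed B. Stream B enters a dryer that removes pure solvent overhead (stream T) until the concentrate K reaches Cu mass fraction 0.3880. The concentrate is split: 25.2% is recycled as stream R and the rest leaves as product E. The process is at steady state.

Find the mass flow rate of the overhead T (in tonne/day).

997.8 tonne/day

Overall Cu balance (none leaves overhead): Cu in fresh feed = Cu in product, i.e. 1450×0.121 = (1−0.252)·K·0.388.
K = 175.45/(0.388×0.748) = 604.53 tonne/day.
Recycle R = 0.252×604.53 = 152.34 tonne/day.
Combined feed B = 1450 + 152.34 = 1602.3 tonne/day.
Overhead T = B − K = 1602.3 − 604.53 = 997.81 tonne/day.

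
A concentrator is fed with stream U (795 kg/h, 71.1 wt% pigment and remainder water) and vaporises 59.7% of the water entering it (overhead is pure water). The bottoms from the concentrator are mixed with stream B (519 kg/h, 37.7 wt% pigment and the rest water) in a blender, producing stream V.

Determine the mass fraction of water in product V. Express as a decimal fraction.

Vapour removed = 0.597×0.289×795 = 137.16 kg/h; concentrate = 657.84 kg/h.
water reaching the mixer = 92.591 (from concentrate) + 519×0.623 = 415.93 kg/h.
Product flow = 657.84 + 519 = 1176.8 kg/h; water fraction = 0.353.

0.353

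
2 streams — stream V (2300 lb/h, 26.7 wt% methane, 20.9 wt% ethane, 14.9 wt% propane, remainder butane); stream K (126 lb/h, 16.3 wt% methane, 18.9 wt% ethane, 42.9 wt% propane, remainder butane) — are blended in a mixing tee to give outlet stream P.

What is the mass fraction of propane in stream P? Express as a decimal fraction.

Total flow out = 2300 + 126 = 2426 lb/h.
propane in = 2300×0.149 + 126×0.429 = 396.75 lb/h.
propane mass fraction in P = 396.75/2426 = 0.1635.

0.1635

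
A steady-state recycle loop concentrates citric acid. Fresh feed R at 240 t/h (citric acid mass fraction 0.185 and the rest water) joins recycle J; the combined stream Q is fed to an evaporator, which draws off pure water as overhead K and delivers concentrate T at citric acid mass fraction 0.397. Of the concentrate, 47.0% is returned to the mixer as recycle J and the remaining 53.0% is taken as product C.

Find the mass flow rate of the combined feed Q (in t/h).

339.2 t/h

Overall citric acid balance (none leaves overhead): citric acid in fresh feed = citric acid in product, i.e. 240×0.185 = (1−0.470)·T·0.397.
T = 44.4/(0.397×0.530) = 211.02 t/h.
Recycle J = 0.470×211.02 = 99.178 t/h.
Combined feed Q = 240 + 99.178 = 339.18 t/h.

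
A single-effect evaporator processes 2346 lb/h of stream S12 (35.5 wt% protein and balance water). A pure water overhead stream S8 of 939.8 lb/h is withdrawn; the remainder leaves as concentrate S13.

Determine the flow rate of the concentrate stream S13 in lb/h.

Concentrate = 2346 − 939.8 = 1406.2 lb/h.

1406 lb/h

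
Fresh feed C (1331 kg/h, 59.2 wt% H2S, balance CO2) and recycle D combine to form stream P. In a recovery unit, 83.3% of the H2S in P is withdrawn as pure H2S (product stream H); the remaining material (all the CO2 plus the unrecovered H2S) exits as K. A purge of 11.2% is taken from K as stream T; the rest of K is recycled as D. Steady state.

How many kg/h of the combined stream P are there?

5774 kg/h

CO2 enters only via C and leaves only via the purge: 1331×0.408 = 0.112×(CO2 in K), and the recovery unit passes all CO2, so CO2 in P = CO2 in K = 4848.6 kg/h.
H2S in P: m_A = 1331×0.592 + (1−0.112)·(1−0.833)·m_A, so m_A = 787.95/0.8517 = 925.15 kg/h.
P = 925.15 + 4848.6 = 5773.8 kg/h.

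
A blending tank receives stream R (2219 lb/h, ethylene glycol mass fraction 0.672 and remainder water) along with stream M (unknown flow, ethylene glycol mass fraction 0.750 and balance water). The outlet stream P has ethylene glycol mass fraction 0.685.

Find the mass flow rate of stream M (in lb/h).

Let M be the unknown flow. Total out = 2219 + M.
ethylene glycol balance: 1491.2 + 0.750·M = 0.685·(2219 + M)
(0.750 − 0.685)·M = 0.685×2219 − 1491.2 = 28.847
M = 28.847 / 0.065 = 443.8 lb/h

443.8 lb/h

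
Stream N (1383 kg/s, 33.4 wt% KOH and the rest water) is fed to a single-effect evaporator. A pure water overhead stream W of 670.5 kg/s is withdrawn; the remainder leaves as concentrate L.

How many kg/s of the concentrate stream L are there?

712.5 kg/s

Concentrate = 1383 − 670.5 = 712.5 kg/s.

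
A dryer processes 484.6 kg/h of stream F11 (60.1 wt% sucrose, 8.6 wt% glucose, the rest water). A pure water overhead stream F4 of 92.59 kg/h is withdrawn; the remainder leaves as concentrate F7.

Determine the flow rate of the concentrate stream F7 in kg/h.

Concentrate = 484.6 − 92.59 = 392.01 kg/h.

392 kg/h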